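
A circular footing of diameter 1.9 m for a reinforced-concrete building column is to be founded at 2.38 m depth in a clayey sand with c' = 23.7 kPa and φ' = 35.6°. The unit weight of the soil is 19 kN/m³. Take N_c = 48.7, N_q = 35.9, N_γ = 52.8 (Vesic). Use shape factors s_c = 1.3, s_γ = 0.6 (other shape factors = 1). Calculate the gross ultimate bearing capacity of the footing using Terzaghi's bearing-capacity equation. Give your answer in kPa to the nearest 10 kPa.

q_ult ≈ 3700 kPa

Effective surcharge at the founding depth q = γ·D_f = 19 × 2.38 = 45.22 kPa.
q_ult = c·N_c·s_c + q·N_q + 0.5·γ·B·N_γ·s_γ
     = 23.7 × 48.7 × 1.3 + 45.22 × 35.9 + 0.5 × 19 × 1.9 × 52.8 × 0.6
     = 1500.4 + 1623.4 + 571.82 = 3695.7 kPa.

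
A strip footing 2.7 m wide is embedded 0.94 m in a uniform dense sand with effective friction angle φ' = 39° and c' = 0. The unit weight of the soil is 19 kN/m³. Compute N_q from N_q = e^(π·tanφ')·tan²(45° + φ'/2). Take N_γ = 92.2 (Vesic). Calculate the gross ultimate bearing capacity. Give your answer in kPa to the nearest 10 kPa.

q_ult ≈ 3360 kPa

tan39° = 0.8098, so N_q = e^(π×0.8098)·tan²(64.5°) = 12.731 × 4.395 = 55.96.
Effective surcharge at the founding depth q = γ·D_f = 19 × 0.94 = 17.86 kPa.
q_ult = q·N_q + 0.5·γ·B·N_γ
     = 17.86 × 55.957 + 0.5 × 19 × 2.7 × 92.2
     = 999.4 + 2364.9 = 3364.3 kPa.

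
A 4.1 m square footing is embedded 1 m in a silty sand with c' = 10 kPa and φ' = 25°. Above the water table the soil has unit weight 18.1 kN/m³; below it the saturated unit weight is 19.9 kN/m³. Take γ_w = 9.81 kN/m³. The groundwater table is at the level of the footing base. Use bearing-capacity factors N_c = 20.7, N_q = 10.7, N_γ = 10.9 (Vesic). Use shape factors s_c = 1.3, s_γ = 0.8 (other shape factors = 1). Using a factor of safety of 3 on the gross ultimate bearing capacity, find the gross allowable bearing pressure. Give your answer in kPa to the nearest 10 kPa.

q_all ≈ 210 kPa

Effective surcharge at the founding depth q = γ·D_f = 18.1 × 1 = 18.1 kPa.
The water table coincides with the base, so in the self-weight term γ → γ' = 10.09 kN/m³.
q_ult = c·N_c·s_c + q·N_q + 0.5·γ·B·N_γ·s_γ
     = 10 × 20.7 × 1.3 + 18.1 × 10.7 + 0.5 × 10.09 × 4.1 × 10.9 × 0.8
     = 269.1 + 193.67 + 180.37 = 643.14 kPa.
q_all = 643.14 / 3 = 214.38 kPa.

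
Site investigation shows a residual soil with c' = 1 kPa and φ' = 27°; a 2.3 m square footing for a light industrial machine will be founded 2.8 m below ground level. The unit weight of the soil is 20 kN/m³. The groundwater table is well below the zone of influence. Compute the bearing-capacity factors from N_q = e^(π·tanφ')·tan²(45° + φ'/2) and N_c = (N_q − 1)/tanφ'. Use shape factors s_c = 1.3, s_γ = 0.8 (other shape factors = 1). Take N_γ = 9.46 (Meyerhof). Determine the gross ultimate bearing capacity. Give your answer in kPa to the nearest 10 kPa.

tan27° = 0.5095, so N_q = e^(π×0.5095)·tan²(58.5°) = 4.957 × 2.663 = 13.2.
N_c = (13.2 − 1)/tan27° = 23.94.
Overburden at base level: q = 20 × 2.8 = 56 kPa.
Cohesion term c·N_c·s_c = 1 × 23.942 × 1.3 = 31.125 kPa; surcharge term q·N_q = 56 × 13.199 = 739.15 kPa; self-weight term 0.5·γ·B·N_γ·s_γ = 0.5 × 20 × 2.3 × 9.46 × 0.8 = 174.06 kPa.
q_ult = 31.125 + 739.15 + 174.06 = 944.34 kPa.

q_ult ≈ 940 kPa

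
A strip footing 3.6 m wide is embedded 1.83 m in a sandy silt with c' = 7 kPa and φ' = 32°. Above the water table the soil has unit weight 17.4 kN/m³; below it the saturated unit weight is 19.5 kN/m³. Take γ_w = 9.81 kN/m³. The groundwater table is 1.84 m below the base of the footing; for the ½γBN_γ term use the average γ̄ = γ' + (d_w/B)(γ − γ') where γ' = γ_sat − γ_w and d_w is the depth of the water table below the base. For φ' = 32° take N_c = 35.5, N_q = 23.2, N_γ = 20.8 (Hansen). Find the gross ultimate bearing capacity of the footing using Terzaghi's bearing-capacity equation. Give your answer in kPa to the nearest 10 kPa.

q_ult ≈ 1500 kPa

Effective surcharge at the founding depth q = γ·D_f = 17.4 × 1.83 = 31.842 kPa.
With d_w = 1.84 m < B, γ̄ = 9.69 + (1.84/3.6) × (17.4 − 9.69) = 13.631 kN/m³.
q_ult = c·N_c + q·N_q + 0.5·γ·B·N_γ
     = 7 × 35.5 + 31.842 × 23.2 + 0.5 × 13.631 × 3.6 × 20.8
     = 248.5 + 738.73 + 510.33 = 1497.6 kPa.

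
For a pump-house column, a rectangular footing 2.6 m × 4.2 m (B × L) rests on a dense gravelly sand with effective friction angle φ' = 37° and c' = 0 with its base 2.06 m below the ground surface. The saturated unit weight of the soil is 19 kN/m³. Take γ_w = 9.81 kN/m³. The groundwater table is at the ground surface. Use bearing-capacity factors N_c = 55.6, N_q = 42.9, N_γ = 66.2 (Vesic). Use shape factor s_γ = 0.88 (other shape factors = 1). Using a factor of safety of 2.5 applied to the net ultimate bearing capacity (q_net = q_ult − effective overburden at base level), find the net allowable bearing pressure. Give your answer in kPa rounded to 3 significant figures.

q_all(net) ≈ 596 kPa

With the water table at the surface the whole profile is submerged: γ' = 19 − 9.81 = 9.19 kN/m³, so q = γ'·D_f = 18.931 kPa; the same γ' applies in the ½γBN_γ term.
q_ult = q·N_q + 0.5·γ·B·N_γ·s_γ
     = 18.931 × 42.9 + 0.5 × 9.19 × 2.6 × 66.2 × 0.88
     = 812.16 + 695.98 = 1508.1 kPa.
Net ultimate: q_net = 1508.1 − 18.931 = 1489.2 kPa.
q_all(net) = 1489.2 / 2.5 = 595.68 kPa.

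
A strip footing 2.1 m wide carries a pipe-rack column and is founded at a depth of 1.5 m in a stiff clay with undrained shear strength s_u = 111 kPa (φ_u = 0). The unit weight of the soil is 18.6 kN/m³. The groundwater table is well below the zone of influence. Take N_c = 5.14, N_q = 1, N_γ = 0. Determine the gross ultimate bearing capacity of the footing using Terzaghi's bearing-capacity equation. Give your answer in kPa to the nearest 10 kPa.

q_ult ≈ 600 kPa

Effective surcharge at the founding depth q = γ·D_f = 18.6 × 1.5 = 27.9 kPa.
q_ult = c·N_c + q·N_q
     = 111 × 5.14 + 27.9 × 1
     = 570.54 + 27.9 = 598.44 kPa.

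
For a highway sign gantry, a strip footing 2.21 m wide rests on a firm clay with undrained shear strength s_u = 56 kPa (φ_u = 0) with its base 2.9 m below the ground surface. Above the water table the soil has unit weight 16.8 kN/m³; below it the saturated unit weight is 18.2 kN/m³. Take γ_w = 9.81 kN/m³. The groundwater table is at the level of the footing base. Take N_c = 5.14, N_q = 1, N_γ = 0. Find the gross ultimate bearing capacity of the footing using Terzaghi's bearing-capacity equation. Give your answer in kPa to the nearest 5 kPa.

q_ult ≈ 335 kPa

q = γ·D_f = 16.8 × 2.9 = 48.72 kPa.
c·N_c = 56 × 5.14 = 287.84 kPa
q·N_q = 48.72 × 1 = 48.72 kPa
q_ult = 287.84 + 48.72 = 336.56 kPa.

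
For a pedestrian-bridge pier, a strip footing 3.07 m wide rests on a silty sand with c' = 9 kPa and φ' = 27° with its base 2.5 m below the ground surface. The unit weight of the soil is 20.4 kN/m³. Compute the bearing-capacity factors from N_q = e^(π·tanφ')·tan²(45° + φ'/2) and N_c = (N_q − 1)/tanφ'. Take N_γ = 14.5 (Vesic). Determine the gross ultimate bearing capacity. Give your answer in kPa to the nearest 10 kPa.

tan27° = 0.5095, so N_q = e^(π×0.5095)·tan²(58.5°) = 4.957 × 2.663 = 13.2.
N_c = (13.2 − 1)/tan27° = 23.94.
Effective surcharge at the founding depth q = γ·D_f = 20.4 × 2.5 = 51 kPa.
q_ult = c·N_c + q·N_q + 0.5·γ·B·N_γ
     = 9 × 23.942 + 51 × 13.199 + 0.5 × 20.4 × 3.07 × 14.5
     = 215.48 + 673.16 + 454.05 = 1342.7 kPa.

q_ult ≈ 1340 kPa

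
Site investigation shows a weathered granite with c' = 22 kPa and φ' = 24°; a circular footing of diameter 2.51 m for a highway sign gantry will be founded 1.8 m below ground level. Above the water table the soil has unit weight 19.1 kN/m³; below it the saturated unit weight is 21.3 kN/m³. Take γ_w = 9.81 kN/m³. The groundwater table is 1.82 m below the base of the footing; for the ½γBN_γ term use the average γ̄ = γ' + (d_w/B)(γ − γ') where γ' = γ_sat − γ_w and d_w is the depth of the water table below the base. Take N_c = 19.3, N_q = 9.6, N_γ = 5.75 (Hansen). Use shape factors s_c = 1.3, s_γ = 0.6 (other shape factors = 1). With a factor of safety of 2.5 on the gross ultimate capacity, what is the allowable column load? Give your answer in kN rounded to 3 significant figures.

Effective surcharge at the founding depth q = γ·D_f = 19.1 × 1.8 = 34.38 kPa.
With d_w = 1.82 m < B, γ̄ = 11.49 + (1.82/2.51) × (19.1 − 11.49) = 17.008 kN/m³.
q_ult = c·N_c·s_c + q·N_q + 0.5·γ·B·N_γ·s_γ
     = 22 × 19.3 × 1.3 + 34.38 × 9.6 + 0.5 × 17.008 × 2.51 × 5.75 × 0.6
     = 551.98 + 330.05 + 73.64 = 955.67 kPa.
Gross allowable pressure q_all = 955.67 / 2.5 = 382.27 kPa.
Footing area = 4.9481 m², so allowable column load = 382.27 × 4.9481 = 1891.5 kN.

P_all ≈ 1890 kN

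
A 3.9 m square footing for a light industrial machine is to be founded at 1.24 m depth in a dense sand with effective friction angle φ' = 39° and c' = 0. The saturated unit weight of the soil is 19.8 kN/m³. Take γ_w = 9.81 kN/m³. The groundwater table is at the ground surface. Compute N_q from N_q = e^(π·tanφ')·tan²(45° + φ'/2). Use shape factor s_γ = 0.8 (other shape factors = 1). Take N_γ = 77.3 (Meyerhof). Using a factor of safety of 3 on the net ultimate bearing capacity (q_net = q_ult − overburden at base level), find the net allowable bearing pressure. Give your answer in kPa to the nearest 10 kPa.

q_all(net) ≈ 630 kPa

N_q = e^(π·tan39°)·tan²(64.5°) = 55.96.
γ' = 19.8 − 9.81 = 9.99 kN/m³ (submerged throughout). q = 9.99 × 1.24 = 12.388 kPa; the same γ' applies in the ½γBN_γ term.
q·N_q = 12.388 × 55.957 = 693.18 kPa
0.5·γ·B·N_γ·s_γ = 0.5 × 9.99 × 3.9 × 77.3 × 0.8 = 1204.7 kPa
q_ult = 693.18 + 1204.7 = 1897.9 kPa.
q_net = 1897.9 − 12.388 = 1885.5 kPa.
q_all(net) = 1885.5 / 3 = 628.49 kPa.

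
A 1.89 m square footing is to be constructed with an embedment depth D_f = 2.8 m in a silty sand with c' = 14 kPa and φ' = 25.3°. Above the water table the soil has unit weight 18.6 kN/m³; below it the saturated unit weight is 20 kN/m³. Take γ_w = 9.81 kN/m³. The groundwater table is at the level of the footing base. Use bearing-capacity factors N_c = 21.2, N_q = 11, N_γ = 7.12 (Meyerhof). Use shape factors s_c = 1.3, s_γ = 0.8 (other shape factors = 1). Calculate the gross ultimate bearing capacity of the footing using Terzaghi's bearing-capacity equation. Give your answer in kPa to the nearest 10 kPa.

Overburden at base level: q = 18.6 × 2.8 = 52.08 kPa.
Below the base the soil is submerged, so the ½γBN_γ term uses γ' = 20 − 9.81 = 10.19 kN/m³.
Cohesion term c·N_c·s_c = 14 × 21.2 × 1.3 = 385.84 kPa; surcharge term q·N_q = 52.08 × 11 = 572.88 kPa; self-weight term 0.5·γ·B·N_γ·s_γ = 0.5 × 10.19 × 1.89 × 7.12 × 0.8 = 54.85 kPa.
q_ult = 385.84 + 572.88 + 54.85 = 1013.6 kPa.

q_ult ≈ 1010 kPa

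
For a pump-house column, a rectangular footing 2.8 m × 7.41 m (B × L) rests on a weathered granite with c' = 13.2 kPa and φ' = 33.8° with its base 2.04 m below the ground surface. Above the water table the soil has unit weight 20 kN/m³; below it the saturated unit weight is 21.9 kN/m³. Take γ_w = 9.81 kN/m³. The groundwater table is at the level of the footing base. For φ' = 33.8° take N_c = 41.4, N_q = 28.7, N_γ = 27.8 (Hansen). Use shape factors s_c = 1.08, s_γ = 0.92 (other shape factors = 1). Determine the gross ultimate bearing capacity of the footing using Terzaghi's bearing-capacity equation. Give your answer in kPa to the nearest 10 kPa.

q_ult ≈ 2190 kPa

Effective surcharge at the founding depth q = γ·D_f = 20 × 2.04 = 40.8 kPa.
The water table coincides with the base, so in the self-weight term γ → γ' = 12.09 kN/m³.
q_ult = c·N_c·s_c + q·N_q + 0.5·γ·B·N_γ·s_γ
     = 13.2 × 41.4 × 1.08 + 40.8 × 28.7 + 0.5 × 12.09 × 2.8 × 27.8 × 0.92
     = 590.2 + 1171 + 432.9 = 2194.1 kPa.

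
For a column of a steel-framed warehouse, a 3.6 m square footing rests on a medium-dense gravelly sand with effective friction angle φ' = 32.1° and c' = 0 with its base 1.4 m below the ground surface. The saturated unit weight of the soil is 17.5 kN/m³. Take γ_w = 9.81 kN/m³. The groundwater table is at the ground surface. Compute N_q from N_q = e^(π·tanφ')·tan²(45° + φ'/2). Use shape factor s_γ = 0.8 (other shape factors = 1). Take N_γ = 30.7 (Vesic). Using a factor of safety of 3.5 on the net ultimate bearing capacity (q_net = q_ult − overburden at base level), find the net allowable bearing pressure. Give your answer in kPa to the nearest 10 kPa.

N_q = e^(π·tan32.1°)·tan²(61.05°) = 23.45.
γ' = 17.5 − 9.81 = 7.69 kN/m³ (submerged throughout). q = 7.69 × 1.4 = 10.766 kPa; the same γ' applies in the ½γBN_γ term.
q·N_q = 10.766 × 23.451 = 252.47 kPa
0.5·γ·B·N_γ·s_γ = 0.5 × 7.69 × 3.6 × 30.7 × 0.8 = 339.96 kPa
q_ult = 252.47 + 339.96 = 592.43 kPa.
q_net = 592.43 − 10.766 = 581.66 kPa.
q_all(net) = 581.66 / 3.5 = 166.19 kPa.

q_all(net) ≈ 170 kPa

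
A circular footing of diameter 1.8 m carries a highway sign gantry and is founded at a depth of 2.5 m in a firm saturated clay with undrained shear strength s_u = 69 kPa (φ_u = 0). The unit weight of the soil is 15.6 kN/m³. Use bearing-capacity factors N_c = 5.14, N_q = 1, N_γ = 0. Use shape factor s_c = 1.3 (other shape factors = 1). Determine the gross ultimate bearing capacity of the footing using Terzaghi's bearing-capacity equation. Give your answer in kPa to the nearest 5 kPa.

Overburden at base level: q = 15.6 × 2.5 = 39 kPa.
Cohesion term c·N_c·s_c = 69 × 5.14 × 1.3 = 461.06 kPa; surcharge term q·N_q = 39 × 1 = 39 kPa.
q_ult = 461.06 + 39 = 500.06 kPa.

q_ult ≈ 500 kPa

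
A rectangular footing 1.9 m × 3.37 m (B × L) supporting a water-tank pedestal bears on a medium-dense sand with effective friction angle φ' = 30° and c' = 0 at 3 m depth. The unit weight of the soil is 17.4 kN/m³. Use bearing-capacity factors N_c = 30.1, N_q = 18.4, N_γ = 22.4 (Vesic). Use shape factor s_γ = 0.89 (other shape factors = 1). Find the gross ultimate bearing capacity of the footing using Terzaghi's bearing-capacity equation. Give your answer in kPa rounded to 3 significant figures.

Effective surcharge at the founding depth q = γ·D_f = 17.4 × 3 = 52.2 kPa.
q_ult = q·N_q + 0.5·γ·B·N_γ·s_γ
     = 52.2 × 18.4 + 0.5 × 17.4 × 1.9 × 22.4 × 0.89
     = 960.48 + 329.54 = 1290 kPa.

q_ult ≈ 1290 kPa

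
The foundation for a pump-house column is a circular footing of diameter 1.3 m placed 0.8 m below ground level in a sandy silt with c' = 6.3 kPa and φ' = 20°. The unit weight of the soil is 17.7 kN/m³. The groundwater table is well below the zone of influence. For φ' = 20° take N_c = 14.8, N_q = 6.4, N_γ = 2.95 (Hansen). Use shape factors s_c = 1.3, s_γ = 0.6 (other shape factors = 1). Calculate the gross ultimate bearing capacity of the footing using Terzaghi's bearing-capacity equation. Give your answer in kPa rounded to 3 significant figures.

q = γ·D_f = 17.7 × 0.8 = 14.16 kPa.
c·N_c·s_c = 6.3 × 14.8 × 1.3 = 121.21 kPa
q·N_q = 14.16 × 6.4 = 90.624 kPa
0.5·γ·B·N_γ·s_γ = 0.5 × 17.7 × 1.3 × 2.95 × 0.6 = 20.364 kPa
q_ult = 121.21 + 90.624 + 20.364 = 232.2 kPa.

q_ult ≈ 232 kPa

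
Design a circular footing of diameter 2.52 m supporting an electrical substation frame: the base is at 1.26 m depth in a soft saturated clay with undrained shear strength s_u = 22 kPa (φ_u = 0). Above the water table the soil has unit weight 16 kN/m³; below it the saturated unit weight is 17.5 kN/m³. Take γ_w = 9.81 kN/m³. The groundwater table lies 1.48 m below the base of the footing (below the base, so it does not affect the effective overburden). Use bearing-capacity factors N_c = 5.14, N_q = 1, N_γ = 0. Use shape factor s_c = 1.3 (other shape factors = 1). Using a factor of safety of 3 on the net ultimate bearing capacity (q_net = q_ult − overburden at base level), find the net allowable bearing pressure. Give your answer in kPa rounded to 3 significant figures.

q_all(net) ≈ 49 kPa

Overburden at base level: q = 16 × 1.26 = 20.16 kPa.
Cohesion term c·N_c·s_c = 22 × 5.14 × 1.3 = 147 kPa; surcharge term q·N_q = 20.16 × 1 = 20.16 kPa.
q_ult = 147 + 20.16 = 167.16 kPa.
q_net = 167.16 − 20.16 = 147 kPa.
q_all(net) = 147 / 3 = 49.001 kPa.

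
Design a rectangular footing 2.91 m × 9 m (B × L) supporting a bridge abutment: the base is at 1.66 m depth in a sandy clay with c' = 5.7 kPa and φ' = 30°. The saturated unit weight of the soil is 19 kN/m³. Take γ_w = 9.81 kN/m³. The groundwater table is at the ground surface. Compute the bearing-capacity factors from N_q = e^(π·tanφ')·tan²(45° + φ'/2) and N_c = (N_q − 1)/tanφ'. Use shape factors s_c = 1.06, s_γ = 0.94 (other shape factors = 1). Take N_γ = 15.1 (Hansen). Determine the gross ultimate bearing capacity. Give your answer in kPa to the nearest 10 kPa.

tan30° = 0.5774, so N_q = e^(π×0.5774)·tan²(60°) = 6.134 × 3.0 = 18.4.
N_c = (18.4 − 1)/tan30° = 30.14.
With the water table at the surface the whole profile is submerged: γ' = 19 − 9.81 = 9.19 kN/m³, so q = γ'·D_f = 15.255 kPa; the same γ' applies in the ½γBN_γ term.
q_ult = c·N_c·s_c + q·N_q + 0.5·γ·B·N_γ·s_γ
     = 5.7 × 30.14 × 1.06 + 15.255 × 18.401 + 0.5 × 9.19 × 2.91 × 15.1 × 0.94
     = 182.1 + 280.72 + 189.79 = 652.61 kPa.

q_ult ≈ 650 kPa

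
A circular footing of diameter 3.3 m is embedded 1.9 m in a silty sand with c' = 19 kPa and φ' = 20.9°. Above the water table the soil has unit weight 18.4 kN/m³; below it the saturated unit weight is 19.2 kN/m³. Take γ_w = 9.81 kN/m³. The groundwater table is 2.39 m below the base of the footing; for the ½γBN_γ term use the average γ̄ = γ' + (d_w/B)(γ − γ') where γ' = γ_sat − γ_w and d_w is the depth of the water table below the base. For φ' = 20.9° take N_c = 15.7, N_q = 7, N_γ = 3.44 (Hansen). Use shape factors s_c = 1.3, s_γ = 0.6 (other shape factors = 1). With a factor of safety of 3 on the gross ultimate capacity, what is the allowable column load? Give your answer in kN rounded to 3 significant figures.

P_all ≈ 1960 kN

Overburden at base level: q = 18.4 × 1.9 = 34.96 kPa.
The water table is 2.39 m below the base (< B = 3.3 m), so the ½γBN_γ term uses γ̄ = γ' + (d_w/B)(γ − γ') = 9.39 + (2.39/3.3)(18.4 − 9.39) = 15.915 kN/m³.
Cohesion term c·N_c·s_c = 19 × 15.7 × 1.3 = 387.79 kPa; surcharge term q·N_q = 34.96 × 7 = 244.72 kPa; self-weight term 0.5·γ·B·N_γ·s_γ = 0.5 × 15.915 × 3.3 × 3.44 × 0.6 = 54.202 kPa.
q_ult = 387.79 + 244.72 + 54.202 = 686.71 kPa.
Gross allowable pressure q_all = 686.71 / 3 = 228.9 kPa.
Footing area = 8.553 m², so allowable column load = 228.9 × 8.553 = 1957.8 kN.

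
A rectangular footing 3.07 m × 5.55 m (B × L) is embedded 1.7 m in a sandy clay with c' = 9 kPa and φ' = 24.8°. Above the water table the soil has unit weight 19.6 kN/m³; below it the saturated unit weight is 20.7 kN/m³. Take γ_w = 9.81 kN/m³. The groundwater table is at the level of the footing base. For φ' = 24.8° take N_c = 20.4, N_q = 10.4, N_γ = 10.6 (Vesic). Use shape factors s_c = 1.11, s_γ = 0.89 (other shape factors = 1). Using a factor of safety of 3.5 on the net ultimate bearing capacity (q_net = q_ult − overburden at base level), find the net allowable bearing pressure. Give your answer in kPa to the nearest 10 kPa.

Effective surcharge at the founding depth q = γ·D_f = 19.6 × 1.7 = 33.32 kPa.
The water table coincides with the base, so in the self-weight term γ → γ' = 10.89 kN/m³.
q_ult = c·N_c·s_c + q·N_q + 0.5·γ·B·N_γ·s_γ
     = 9 × 20.4 × 1.11 + 33.32 × 10.4 + 0.5 × 10.89 × 3.07 × 10.6 × 0.89
     = 203.8 + 346.53 + 157.7 = 708.02 kPa.
q_net = 708.02 − 33.32 = 674.7 kPa.
q_all(net) = 674.7 / 3.5 = 192.77 kPa.

q_all(net) ≈ 190 kPa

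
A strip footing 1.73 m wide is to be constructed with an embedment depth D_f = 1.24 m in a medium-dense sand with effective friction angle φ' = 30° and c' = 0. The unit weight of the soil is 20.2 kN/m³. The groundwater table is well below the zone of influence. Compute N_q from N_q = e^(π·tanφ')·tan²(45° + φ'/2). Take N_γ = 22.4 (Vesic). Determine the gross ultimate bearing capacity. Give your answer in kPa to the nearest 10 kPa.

q_ult ≈ 850 kPa

tan30° = 0.5774, so N_q = e^(π×0.5774)·tan²(60°) = 6.134 × 3.0 = 18.4.
Effective surcharge at the founding depth q = γ·D_f = 20.2 × 1.24 = 25.048 kPa.
q_ult = q·N_q + 0.5·γ·B·N_γ
     = 25.048 × 18.401 + 0.5 × 20.2 × 1.73 × 22.4
     = 460.91 + 391.4 = 852.31 kPa.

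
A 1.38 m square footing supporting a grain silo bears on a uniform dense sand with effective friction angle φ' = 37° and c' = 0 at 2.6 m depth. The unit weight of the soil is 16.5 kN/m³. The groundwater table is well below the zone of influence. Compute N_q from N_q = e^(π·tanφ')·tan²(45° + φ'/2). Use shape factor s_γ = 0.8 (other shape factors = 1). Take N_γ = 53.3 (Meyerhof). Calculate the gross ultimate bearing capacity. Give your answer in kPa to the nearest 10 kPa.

tan37° = 0.7536, so N_q = e^(π×0.7536)·tan²(63.5°) = 10.669 × 4.023 = 42.92.
Overburden at base level: q = 16.5 × 2.6 = 42.9 kPa.
Surcharge term q·N_q = 42.9 × 42.92 = 1841.3 kPa; self-weight term 0.5·γ·B·N_γ·s_γ = 0.5 × 16.5 × 1.38 × 53.3 × 0.8 = 485.46 kPa.
q_ult = 1841.3 + 485.46 = 2326.7 kPa.

q_ult ≈ 2330 kPa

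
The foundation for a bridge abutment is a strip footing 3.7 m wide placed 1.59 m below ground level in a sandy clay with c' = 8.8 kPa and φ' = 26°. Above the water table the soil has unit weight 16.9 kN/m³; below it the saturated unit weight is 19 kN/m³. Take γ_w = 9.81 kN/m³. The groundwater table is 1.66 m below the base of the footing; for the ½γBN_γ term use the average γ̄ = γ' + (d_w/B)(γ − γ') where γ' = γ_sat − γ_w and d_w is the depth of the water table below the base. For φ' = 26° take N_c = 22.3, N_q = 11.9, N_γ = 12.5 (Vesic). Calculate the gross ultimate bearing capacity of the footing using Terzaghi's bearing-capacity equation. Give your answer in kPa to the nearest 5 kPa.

Effective surcharge at the founding depth q = γ·D_f = 16.9 × 1.59 = 26.871 kPa.
With d_w = 1.66 m < B, γ̄ = 9.19 + (1.66/3.7) × (16.9 − 9.19) = 12.649 kN/m³.
q_ult = c·N_c + q·N_q + 0.5·γ·B·N_γ
     = 8.8 × 22.3 + 26.871 × 11.9 + 0.5 × 12.649 × 3.7 × 12.5
     = 196.24 + 319.76 + 292.51 = 808.51 kPa.

q_ult ≈ 810 kPa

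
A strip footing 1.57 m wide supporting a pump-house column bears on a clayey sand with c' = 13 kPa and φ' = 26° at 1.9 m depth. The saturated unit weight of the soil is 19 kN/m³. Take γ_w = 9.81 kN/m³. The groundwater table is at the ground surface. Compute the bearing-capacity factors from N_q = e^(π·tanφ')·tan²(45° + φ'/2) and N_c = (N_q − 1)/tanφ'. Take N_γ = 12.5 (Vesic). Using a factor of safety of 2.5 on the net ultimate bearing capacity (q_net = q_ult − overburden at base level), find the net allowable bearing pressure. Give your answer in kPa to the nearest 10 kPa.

N_q = e^(π·tan26°)·tan²(58°) = 11.85; N_c = (N_q − 1)/tanφ' = 22.25.
γ' = 19 − 9.81 = 9.19 kN/m³ (submerged throughout). q = 9.19 × 1.9 = 17.461 kPa; the same γ' applies in the ½γBN_γ term.
c·N_c = 13 × 22.254 = 289.31 kPa
q·N_q = 17.461 × 11.854 = 206.99 kPa
0.5·γ·B·N_γ = 0.5 × 9.19 × 1.57 × 12.5 = 90.177 kPa
q_ult = 289.31 + 206.99 + 90.177 = 586.47 kPa.
q_net = 586.47 − 17.461 = 569.01 kPa.
q_all(net) = 569.01 / 2.5 = 227.6 kPa.

q_all(net) ≈ 230 kPa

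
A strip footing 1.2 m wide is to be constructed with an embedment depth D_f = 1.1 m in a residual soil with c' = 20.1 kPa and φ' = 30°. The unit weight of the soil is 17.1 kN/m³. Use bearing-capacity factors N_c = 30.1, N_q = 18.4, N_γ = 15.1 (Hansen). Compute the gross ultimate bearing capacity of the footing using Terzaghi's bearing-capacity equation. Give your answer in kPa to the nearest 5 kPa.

q_ult ≈ 1105 kPa

Overburden at base level: q = 17.1 × 1.1 = 18.81 kPa.
Cohesion term c·N_c = 20.1 × 30.1 = 605.01 kPa; surcharge term q·N_q = 18.81 × 18.4 = 346.1 kPa; self-weight term 0.5·γ·B·N_γ = 0.5 × 17.1 × 1.2 × 15.1 = 154.93 kPa.
q_ult = 605.01 + 346.1 + 154.93 = 1106 kPa.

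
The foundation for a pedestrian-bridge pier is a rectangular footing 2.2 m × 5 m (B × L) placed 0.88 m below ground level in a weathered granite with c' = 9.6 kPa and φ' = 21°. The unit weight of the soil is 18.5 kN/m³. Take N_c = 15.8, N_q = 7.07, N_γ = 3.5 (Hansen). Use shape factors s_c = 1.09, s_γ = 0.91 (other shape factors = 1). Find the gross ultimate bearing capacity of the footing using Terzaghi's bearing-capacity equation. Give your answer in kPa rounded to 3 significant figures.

Effective surcharge at the founding depth q = γ·D_f = 18.5 × 0.88 = 16.28 kPa.
q_ult = c·N_c·s_c + q·N_q + 0.5·γ·B·N_γ·s_γ
     = 9.6 × 15.8 × 1.09 + 16.28 × 7.07 + 0.5 × 18.5 × 2.2 × 3.5 × 0.91
     = 165.33 + 115.1 + 64.815 = 345.25 kPa.

q_ult ≈ 345 kPa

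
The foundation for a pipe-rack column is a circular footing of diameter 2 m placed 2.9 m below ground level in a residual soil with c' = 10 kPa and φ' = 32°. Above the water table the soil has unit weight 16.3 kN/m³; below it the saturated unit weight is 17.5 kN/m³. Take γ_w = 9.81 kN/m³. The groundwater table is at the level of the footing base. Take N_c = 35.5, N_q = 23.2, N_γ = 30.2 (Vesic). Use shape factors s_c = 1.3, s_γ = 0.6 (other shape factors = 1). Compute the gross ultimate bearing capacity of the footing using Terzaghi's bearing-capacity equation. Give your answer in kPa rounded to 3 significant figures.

q_ult ≈ 1700 kPa

Effective surcharge at the founding depth q = γ·D_f = 16.3 × 2.9 = 47.27 kPa.
The water table coincides with the base, so in the self-weight term γ → γ' = 7.69 kN/m³.
q_ult = c·N_c·s_c + q·N_q + 0.5·γ·B·N_γ·s_γ
     = 10 × 35.5 × 1.3 + 47.27 × 23.2 + 0.5 × 7.69 × 2 × 30.2 × 0.6
     = 461.5 + 1096.7 + 139.34 = 1697.5 kPa.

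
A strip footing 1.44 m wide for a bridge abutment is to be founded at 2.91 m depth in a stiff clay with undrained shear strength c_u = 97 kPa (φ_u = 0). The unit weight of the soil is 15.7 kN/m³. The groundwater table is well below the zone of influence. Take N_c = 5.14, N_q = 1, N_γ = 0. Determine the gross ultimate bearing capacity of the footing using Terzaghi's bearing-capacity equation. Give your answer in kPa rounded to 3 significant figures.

Effective surcharge at the founding depth q = γ·D_f = 15.7 × 2.91 = 45.687 kPa.
q_ult = c·N_c + q·N_q
     = 97 × 5.14 + 45.687 × 1
     = 498.58 + 45.687 = 544.27 kPa.

q_ult ≈ 544 kPa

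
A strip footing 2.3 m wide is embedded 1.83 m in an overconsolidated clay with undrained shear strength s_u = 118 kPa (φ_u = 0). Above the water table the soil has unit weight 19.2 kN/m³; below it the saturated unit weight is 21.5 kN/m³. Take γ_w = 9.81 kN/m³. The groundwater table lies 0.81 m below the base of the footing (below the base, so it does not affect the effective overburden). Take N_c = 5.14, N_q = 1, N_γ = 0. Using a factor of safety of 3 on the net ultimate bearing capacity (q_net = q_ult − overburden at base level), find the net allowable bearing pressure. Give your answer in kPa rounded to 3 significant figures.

Overburden at base level: q = 19.2 × 1.83 = 35.136 kPa.
Cohesion term c·N_c = 118 × 5.14 = 606.52 kPa; surcharge term q·N_q = 35.136 × 1 = 35.136 kPa.
q_ult = 606.52 + 35.136 = 641.66 kPa.
q_net = 641.66 − 35.136 = 606.52 kPa.
q_all(net) = 606.52 / 3 = 202.17 kPa.

q_all(net) ≈ 202 kPa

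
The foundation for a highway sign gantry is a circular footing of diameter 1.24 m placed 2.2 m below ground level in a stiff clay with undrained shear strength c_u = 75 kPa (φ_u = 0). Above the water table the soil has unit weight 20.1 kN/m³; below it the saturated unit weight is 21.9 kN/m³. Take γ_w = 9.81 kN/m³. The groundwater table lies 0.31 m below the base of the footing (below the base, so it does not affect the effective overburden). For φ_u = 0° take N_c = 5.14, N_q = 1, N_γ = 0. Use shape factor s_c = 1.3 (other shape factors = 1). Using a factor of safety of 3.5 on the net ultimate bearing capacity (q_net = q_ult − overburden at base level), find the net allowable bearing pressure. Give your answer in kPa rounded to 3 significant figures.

q_all(net) ≈ 143 kPa

Overburden at base level: q = 20.1 × 2.2 = 44.22 kPa.
Cohesion term c·N_c·s_c = 75 × 5.14 × 1.3 = 501.15 kPa; surcharge term q·N_q = 44.22 × 1 = 44.22 kPa.
q_ult = 501.15 + 44.22 = 545.37 kPa.
q_net = 545.37 − 44.22 = 501.15 kPa.
q_all(net) = 501.15 / 3.5 = 143.19 kPa.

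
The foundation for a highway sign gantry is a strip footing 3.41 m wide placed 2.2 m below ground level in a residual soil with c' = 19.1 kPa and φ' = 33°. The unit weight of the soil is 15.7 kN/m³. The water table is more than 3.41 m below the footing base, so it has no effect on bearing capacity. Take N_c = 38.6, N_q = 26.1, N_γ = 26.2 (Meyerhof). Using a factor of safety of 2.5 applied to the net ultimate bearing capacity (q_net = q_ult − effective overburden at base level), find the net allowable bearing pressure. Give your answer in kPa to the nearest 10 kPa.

q = γ·D_f = 15.7 × 2.2 = 34.54 kPa.
c·N_c = 19.1 × 38.6 = 737.26 kPa
q·N_q = 34.54 × 26.1 = 901.49 kPa
0.5·γ·B·N_γ = 0.5 × 15.7 × 3.41 × 26.2 = 701.33 kPa
q_ult = 737.26 + 901.49 + 701.33 = 2340.1 kPa.
Net ultimate: q_net = 2340.1 − 34.54 = 2305.5 kPa.
q_all(net) = 2305.5 / 2.5 = 922.22 kPa.

q_all(net) ≈ 920 kPa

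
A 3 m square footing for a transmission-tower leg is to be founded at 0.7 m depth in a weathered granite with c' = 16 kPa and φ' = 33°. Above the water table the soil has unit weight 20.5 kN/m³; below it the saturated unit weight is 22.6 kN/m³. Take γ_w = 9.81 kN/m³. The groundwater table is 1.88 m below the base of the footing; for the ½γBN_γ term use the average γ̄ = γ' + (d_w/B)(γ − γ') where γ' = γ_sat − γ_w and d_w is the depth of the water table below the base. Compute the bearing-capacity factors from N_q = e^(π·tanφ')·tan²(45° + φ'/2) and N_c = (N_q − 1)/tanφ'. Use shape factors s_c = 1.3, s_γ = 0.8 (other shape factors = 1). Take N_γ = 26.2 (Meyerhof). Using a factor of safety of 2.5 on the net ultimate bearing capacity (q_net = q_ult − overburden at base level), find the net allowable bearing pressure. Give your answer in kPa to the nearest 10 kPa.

q_all(net) ≈ 690 kPa

N_q = e^(π·tan33°)·tan²(61.5°) = 26.09; N_c = (N_q − 1)/tanφ' = 38.64.
Overburden at base level: q = 20.5 × 0.7 = 14.35 kPa.
The water table is 1.88 m below the base (< B = 3 m), so the ½γBN_γ term uses γ̄ = γ' + (d_w/B)(γ − γ') = 12.79 + (1.88/3)(20.5 − 12.79) = 17.622 kN/m³.
Cohesion term c·N_c·s_c = 16 × 38.638 × 1.3 = 803.68 kPa; surcharge term q·N_q = 14.35 × 26.092 = 374.42 kPa; self-weight term 0.5·γ·B·N_γ·s_γ = 0.5 × 17.622 × 3 × 26.2 × 0.8 = 554.02 kPa.
q_ult = 803.68 + 374.42 + 554.02 = 1732.1 kPa.
q_net = 1732.1 − 14.35 = 1717.8 kPa.
q_all(net) = 1717.8 / 2.5 = 687.11 kPa.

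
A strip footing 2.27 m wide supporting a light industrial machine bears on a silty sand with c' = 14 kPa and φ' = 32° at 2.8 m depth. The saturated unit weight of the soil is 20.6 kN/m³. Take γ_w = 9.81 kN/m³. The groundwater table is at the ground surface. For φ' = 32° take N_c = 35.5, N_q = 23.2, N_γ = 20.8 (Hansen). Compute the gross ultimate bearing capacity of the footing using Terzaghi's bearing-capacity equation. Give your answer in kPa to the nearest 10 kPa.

q_ult ≈ 1450 kPa

γ' = 20.6 − 9.81 = 10.79 kN/m³ (submerged throughout). q = 10.79 × 2.8 = 30.212 kPa; the same γ' applies in the ½γBN_γ term.
c·N_c = 14 × 35.5 = 497 kPa
q·N_q = 30.212 × 23.2 = 700.92 kPa
0.5·γ·B·N_γ = 0.5 × 10.79 × 2.27 × 20.8 = 254.73 kPa
q_ult = 497 + 700.92 + 254.73 = 1452.6 kPa.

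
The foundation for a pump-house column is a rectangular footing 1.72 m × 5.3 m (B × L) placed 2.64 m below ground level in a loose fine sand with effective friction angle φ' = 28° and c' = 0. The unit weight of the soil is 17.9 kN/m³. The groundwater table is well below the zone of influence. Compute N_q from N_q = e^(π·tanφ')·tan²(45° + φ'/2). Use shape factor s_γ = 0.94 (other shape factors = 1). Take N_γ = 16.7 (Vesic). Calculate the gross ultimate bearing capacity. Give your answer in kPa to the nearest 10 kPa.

tan28° = 0.5317, so N_q = e^(π×0.5317)·tan²(59°) = 5.314 × 2.77 = 14.72.
Effective surcharge at the founding depth q = γ·D_f = 17.9 × 2.64 = 47.256 kPa.
q_ult = q·N_q + 0.5·γ·B·N_γ·s_γ
     = 47.256 × 14.72 + 0.5 × 17.9 × 1.72 × 16.7 × 0.94
     = 695.6 + 241.66 = 937.26 kPa.

q_ult ≈ 940 kPa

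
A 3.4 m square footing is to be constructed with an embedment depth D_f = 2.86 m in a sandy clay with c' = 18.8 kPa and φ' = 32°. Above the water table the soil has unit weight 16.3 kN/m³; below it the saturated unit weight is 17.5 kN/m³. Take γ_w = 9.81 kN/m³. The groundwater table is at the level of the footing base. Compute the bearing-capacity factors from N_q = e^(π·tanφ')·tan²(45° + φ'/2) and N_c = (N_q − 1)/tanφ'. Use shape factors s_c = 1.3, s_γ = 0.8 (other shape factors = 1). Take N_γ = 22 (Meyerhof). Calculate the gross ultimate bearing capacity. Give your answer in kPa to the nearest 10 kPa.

q_ult ≈ 2180 kPa

tan32° = 0.6249, so N_q = e^(π×0.6249)·tan²(61°) = 7.121 × 3.255 = 23.18.
N_c = (23.18 − 1)/tan32° = 35.49.
Overburden at base level: q = 16.3 × 2.86 = 46.618 kPa.
Below the base the soil is submerged, so the ½γBN_γ term uses γ' = 17.5 − 9.81 = 7.69 kN/m³.
Cohesion term c·N_c·s_c = 18.8 × 35.49 × 1.3 = 867.38 kPa; surcharge term q·N_q = 46.618 × 23.177 = 1080.5 kPa; self-weight term 0.5·γ·B·N_γ·s_γ = 0.5 × 7.69 × 3.4 × 22 × 0.8 = 230.08 kPa.
q_ult = 867.38 + 1080.5 + 230.08 = 2177.9 kPa.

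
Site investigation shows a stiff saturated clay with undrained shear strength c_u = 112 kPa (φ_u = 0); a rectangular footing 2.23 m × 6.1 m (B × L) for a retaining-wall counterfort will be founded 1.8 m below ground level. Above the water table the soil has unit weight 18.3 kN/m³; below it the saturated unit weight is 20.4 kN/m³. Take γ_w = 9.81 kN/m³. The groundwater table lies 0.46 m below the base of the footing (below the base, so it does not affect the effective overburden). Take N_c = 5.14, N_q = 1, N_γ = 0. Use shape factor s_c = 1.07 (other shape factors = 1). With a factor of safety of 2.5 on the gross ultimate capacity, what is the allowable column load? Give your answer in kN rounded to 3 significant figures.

P_all ≈ 3530 kN

Effective surcharge at the founding depth q = γ·D_f = 18.3 × 1.8 = 32.94 kPa.
q_ult = c·N_c·s_c + q·N_q
     = 112 × 5.14 × 1.07 + 32.94 × 1
     = 615.98 + 32.94 = 648.92 kPa.
Gross allowable pressure q_all = 648.92 / 2.5 = 259.57 kPa.
Footing area = 13.603 m², so allowable column load = 259.57 × 13.603 = 3530.9 kN.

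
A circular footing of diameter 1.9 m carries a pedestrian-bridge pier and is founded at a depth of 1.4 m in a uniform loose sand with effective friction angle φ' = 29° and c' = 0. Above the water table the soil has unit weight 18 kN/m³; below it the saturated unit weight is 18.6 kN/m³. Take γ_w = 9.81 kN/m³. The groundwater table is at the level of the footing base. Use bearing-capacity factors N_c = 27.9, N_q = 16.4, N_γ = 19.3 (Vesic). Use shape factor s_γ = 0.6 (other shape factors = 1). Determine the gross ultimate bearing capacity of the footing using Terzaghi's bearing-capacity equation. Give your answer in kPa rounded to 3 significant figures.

q_ult ≈ 510 kPa

Overburden at base level: q = 18 × 1.4 = 25.2 kPa.
Below the base the soil is submerged, so the ½γBN_γ term uses γ' = 18.6 − 9.81 = 8.79 kN/m³.
Surcharge term q·N_q = 25.2 × 16.4 = 413.28 kPa; self-weight term 0.5·γ·B·N_γ·s_γ = 0.5 × 8.79 × 1.9 × 19.3 × 0.6 = 96.699 kPa.
q_ult = 413.28 + 96.699 = 509.98 kPa.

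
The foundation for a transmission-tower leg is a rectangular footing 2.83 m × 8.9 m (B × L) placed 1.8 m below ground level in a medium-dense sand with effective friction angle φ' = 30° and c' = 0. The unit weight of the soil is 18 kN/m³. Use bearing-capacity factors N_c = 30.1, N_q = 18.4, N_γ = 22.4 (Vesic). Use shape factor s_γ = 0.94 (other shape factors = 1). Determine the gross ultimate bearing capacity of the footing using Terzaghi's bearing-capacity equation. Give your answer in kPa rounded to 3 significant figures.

Effective surcharge at the founding depth q = γ·D_f = 18 × 1.8 = 32.4 kPa.
q_ult = q·N_q + 0.5·γ·B·N_γ·s_γ
     = 32.4 × 18.4 + 0.5 × 18 × 2.83 × 22.4 × 0.94
     = 596.16 + 536.3 = 1132.5 kPa.

q_ult ≈ 1130 kPa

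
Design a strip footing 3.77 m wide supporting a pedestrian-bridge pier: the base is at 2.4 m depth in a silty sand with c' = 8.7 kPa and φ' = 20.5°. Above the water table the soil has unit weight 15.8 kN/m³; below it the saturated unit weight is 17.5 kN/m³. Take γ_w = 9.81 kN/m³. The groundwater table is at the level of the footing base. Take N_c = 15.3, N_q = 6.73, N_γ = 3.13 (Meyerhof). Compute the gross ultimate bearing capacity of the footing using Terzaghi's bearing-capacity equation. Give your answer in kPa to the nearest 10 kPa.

q = γ·D_f = 15.8 × 2.4 = 37.92 kPa.
For the ½γBN_γ term take γ' = 17.5 − 9.81 = 7.69 kN/m³ (soil below base is submerged).
c·N_c = 8.7 × 15.3 = 133.11 kPa
q·N_q = 37.92 × 6.73 = 255.2 kPa
0.5·γ·B·N_γ = 0.5 × 7.69 × 3.77 × 3.13 = 45.371 kPa
q_ult = 133.11 + 255.2 + 45.371 = 433.68 kPa.

q_ult ≈ 430 kPa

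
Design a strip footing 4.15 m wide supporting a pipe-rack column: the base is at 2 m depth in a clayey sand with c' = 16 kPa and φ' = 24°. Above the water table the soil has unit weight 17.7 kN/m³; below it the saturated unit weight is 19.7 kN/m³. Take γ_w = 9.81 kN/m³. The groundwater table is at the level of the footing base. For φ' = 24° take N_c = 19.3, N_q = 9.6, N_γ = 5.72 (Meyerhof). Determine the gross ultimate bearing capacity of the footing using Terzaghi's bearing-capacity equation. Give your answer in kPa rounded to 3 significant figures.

q_ult ≈ 766 kPa

q = γ·D_f = 17.7 × 2 = 35.4 kPa.
For the ½γBN_γ term take γ' = 19.7 − 9.81 = 9.89 kN/m³ (soil below base is submerged).
c·N_c = 16 × 19.3 = 308.8 kPa
q·N_q = 35.4 × 9.6 = 339.84 kPa
0.5·γ·B·N_γ = 0.5 × 9.89 × 4.15 × 5.72 = 117.38 kPa
q_ult = 308.8 + 339.84 + 117.38 = 766.02 kPa.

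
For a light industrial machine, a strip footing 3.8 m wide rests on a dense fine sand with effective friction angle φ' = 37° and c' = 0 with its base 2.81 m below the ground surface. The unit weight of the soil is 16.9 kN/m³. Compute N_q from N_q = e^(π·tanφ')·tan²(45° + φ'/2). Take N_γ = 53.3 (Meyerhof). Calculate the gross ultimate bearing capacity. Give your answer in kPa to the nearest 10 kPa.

tan37° = 0.7536, so N_q = e^(π×0.7536)·tan²(63.5°) = 10.669 × 4.023 = 42.92.
q = γ·D_f = 16.9 × 2.81 = 47.489 kPa.
q·N_q = 47.489 × 42.92 = 2038.2 kPa
0.5·γ·B·N_γ = 0.5 × 16.9 × 3.8 × 53.3 = 1711.5 kPa
q_ult = 2038.2 + 1711.5 = 3749.7 kPa.

q_ult ≈ 3750 kPa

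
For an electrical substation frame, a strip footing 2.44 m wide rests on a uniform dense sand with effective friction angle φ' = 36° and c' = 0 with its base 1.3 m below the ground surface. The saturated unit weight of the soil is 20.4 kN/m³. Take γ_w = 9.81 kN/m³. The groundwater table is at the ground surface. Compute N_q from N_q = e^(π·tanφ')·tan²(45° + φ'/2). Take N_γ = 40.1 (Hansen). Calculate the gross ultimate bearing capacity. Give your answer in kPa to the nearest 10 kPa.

q_ult ≈ 1040 kPa

tan36° = 0.7265, so N_q = e^(π×0.7265)·tan²(63°) = 9.801 × 3.852 = 37.75.
With the water table at the surface the whole profile is submerged: γ' = 20.4 − 9.81 = 10.59 kN/m³, so q = γ'·D_f = 13.767 kPa; the same γ' applies in the ½γBN_γ term.
q_ult = q·N_q + 0.5·γ·B·N_γ
     = 13.767 × 37.752 + 0.5 × 10.59 × 2.44 × 40.1
     = 519.74 + 518.08 = 1037.8 kPa.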